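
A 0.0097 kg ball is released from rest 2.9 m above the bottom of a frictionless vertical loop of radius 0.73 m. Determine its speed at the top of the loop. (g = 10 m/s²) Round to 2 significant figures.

v = 5.4 m/s

Energy conservation: mgh = ½mv_top² + mg(2r)
v_top² = 2g(h − 2r) = 2(10)(2.9 − 1.460) = 28.80
v_top = 5.367 m/s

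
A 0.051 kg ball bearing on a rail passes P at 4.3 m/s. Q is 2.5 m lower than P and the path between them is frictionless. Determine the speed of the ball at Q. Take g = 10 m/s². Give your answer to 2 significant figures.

v = 8.3 m/s

By conservation of mechanical energy, ½mv₀² + mgh = ½mv²
v² = v₀² + 2gh = (4.3)² + 2(10)(2.5) = 68.490
v = √68.490 = 8.276 m/s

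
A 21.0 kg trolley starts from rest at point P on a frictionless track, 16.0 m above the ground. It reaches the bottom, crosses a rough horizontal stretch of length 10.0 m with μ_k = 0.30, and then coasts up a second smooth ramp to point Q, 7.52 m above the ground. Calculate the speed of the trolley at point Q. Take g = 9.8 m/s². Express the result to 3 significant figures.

Energy at P: mgh₁ = (21.0)(9.8)(16.0) = 3292.8 J
Friction loss: W_f = μ_k mg d = 617.4 J
At Q: ½mv² + mgh₂ = mgh₁ − W_f
½mv² = 3292.8 − 617.4 − 1547.6 = 1127.8 J
v = √(2 × 1127.8/21.0) = 10.36 m/s

v = 10.4 m/s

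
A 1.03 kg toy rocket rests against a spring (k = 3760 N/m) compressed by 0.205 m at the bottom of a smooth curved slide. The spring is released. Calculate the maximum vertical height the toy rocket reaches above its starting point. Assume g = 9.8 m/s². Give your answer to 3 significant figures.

Energy conservation from release to the highest point: ½kx² = mgh
h = kx²/(2mg) = (3760)(0.205)²/(2 × 1.03 × 9.8) = 7.827 m

h = 7.83 m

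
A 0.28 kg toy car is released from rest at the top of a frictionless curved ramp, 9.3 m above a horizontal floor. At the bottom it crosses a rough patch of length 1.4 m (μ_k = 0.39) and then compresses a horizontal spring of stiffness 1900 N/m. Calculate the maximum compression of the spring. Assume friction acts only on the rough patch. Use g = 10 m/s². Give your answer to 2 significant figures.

Initial energy: E₁ = mgh = (0.28)(10)(9.3) = 26.040 J
Friction removes W_f = μ_k mg d = (0.39)(0.28)(10)(1.4) = 1.529 J
Energy reaching the spring: E = 26.040 − 1.529 = 24.511 J
At max compression ½kx² = E ⇒ x = √(2E/k) = √(2 × 24.511/1900) = 0.1606 m

x = 0.16 m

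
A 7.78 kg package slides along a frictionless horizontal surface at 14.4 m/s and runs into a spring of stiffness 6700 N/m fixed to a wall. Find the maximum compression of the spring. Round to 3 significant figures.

All KE is stored as spring PE at maximum compression: ½mv² = ½kx²
x = v√(m/k) = 14.4 × √(7.78/6700) = 0.4907 m

x = 0.491 m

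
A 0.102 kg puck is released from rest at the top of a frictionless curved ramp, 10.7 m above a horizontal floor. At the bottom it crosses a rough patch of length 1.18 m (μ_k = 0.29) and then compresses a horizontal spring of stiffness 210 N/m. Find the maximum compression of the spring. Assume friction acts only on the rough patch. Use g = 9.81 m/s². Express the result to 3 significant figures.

x = 0.314 m

Initial energy: E₁ = mgh = (0.102)(9.81)(10.7) = 10.707 J
Friction removes W_f = μ_k mg d = (0.29)(0.102)(9.81)(1.18) = 0.3424 J
Energy reaching the spring: E = 10.707 − 0.3424 = 10.364 J
At max compression ½kx² = E ⇒ x = √(2E/k) = √(2 × 10.364/210) = 0.3142 m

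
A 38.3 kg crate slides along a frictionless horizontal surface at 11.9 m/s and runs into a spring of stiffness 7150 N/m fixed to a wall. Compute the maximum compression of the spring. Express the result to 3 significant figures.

x = 0.871 m

All KE is stored as spring PE at maximum compression: ½mv² = ½kx²
x = v√(m/k) = 11.9 × √(38.3/7150) = 0.8710 m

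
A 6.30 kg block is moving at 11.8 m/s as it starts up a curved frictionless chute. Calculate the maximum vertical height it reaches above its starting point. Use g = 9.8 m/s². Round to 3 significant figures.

h = 7.10 m

By energy conservation, ½mv² = mgh
h = v²/(2g) = 11.8²/(2 × 9.8) = 7.104 m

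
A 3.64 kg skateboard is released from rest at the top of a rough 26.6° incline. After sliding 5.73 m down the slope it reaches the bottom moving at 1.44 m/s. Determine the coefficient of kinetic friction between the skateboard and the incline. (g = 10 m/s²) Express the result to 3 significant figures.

μ_k = 0.481

Energy balance down the incline: mg L sinθ − ½mv² = μ_k (mg cosθ) L
mgL sinθ = 93.390 J; ½mv² = 3.7740 J
W_f = 93.390 − 3.7740 = 89.62 J
μ_k = W_f/(mg cosθ · L) = 89.62/(32.55 × 5.73) = 0.4805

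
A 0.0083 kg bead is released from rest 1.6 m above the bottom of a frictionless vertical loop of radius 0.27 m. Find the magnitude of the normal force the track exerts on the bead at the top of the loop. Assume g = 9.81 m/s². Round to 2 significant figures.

Energy from release to top (height 2r): mgh = ½mv_top² + mg(2r)
v_top² = 2g(h − 2r) = 2(9.81)(1.6 − 0.5400) = 20.797 m²/s²
At the top, both N and weight point toward the centre: N + mg = mv_top²/r
N = m(v_top²/r − g) = 0.0083(20.797/0.27 − 9.81) = 0.5579 N

N = 0.56 N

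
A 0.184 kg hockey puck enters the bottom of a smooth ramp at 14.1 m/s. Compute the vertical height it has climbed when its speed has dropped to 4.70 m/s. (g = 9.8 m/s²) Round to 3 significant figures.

h = 9.02 m

Conservation of energy: ½mv₁² = ½mv₂² + mgh
h = (v₁² − v₂²)/(2g) = (14.1² − 4.70²)/(2 × 9.8) = 9.016 m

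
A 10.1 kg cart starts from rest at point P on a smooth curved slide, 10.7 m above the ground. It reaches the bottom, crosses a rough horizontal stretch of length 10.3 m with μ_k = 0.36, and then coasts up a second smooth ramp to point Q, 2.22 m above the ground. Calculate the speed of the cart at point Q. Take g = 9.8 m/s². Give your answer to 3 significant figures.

v = 9.67 m/s

Energy at P: mgh₁ = (10.1)(9.8)(10.7) = 1059.1 J
Friction loss: W_f = μ_k mg d = 367.0 J
At Q: ½mv² + mgh₂ = mgh₁ − W_f
½mv² = 1059.1 − 367.0 − 219.74 = 472.33 J
v = √(2 × 472.33/10.1) = 9.671 m/s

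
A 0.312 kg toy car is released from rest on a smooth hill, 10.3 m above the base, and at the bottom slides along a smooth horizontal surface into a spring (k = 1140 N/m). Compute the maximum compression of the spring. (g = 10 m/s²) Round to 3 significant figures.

x = 0.237 m

Energy conservation (no friction) from release to max compression: mgh = ½kx²
x = √(2mgh/k) = √(2 × 0.312 × 10 × 10.3 / 1140) = 0.2374 m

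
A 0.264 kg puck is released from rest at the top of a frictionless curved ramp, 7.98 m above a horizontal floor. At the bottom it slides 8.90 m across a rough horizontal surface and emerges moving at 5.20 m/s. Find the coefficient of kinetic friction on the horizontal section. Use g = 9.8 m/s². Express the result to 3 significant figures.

Energy at the top = energy at the end + work done against friction:
mgh = ½mv² + μ_k m g d
mgh = 20.646 J; ½mv² = 3.5693 J
W_f = 20.646 − 3.5693 = 17.08 J
μ_k = W_f/(mg·d) = 17.08/(2.587 × 8.90) = 0.7416

μ_k = 0.742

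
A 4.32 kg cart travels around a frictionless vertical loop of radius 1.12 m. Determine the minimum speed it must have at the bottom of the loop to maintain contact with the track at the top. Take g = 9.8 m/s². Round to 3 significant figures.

At the top: mg = mv_top²/r ⇒ v_top² = gr = 10.98 m²/s²
Energy from bottom to top (height 2r): ½mv_bot² = ½mv_top² + mg(2r)
v_bot² = gr + 4gr = 5gr = 54.88
v_bot = √(5gr) = 7.408 m/s

v = 7.41 m/s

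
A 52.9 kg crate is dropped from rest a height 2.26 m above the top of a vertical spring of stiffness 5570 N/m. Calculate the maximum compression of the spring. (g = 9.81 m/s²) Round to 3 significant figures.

Take the reference level at the top of the uncompressed spring. At max compression the crate has fallen H + x and is momentarily at rest:
mg(H + x) = ½kx²
½(5570)x² − (52.9)(9.81)x − (52.9)(9.81)(2.26) = 0
2785x² − 518.9x − 1173 = 0
x = [518.9 + √(269308 + 1.3065e+07)]/(2 × 2785) = 0.7488 m

x = 0.749 m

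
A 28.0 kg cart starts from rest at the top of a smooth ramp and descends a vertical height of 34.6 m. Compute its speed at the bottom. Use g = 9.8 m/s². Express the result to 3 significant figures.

Energy conservation between the two points: mgh = ½mv²
v = √(2gh) = √(2 × 9.8 × 34.6) = √678.16 = 26.04 m/s

v = 26.0 m/s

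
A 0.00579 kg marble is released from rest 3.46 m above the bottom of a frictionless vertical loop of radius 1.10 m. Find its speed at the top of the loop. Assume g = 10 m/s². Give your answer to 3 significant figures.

v = 5.02 m/s

Energy conservation: mgh = ½mv_top² + mg(2r)
v_top² = 2g(h − 2r) = 2(10)(3.46 − 2.200) = 25.20
v_top = 5.020 m/s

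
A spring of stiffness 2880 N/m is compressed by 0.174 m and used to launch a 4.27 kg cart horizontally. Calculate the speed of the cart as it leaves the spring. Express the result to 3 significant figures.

v = 4.52 m/s

Conservation of energy: ½kx² = ½mv²
v = x√(k/m) = 0.174 × √(2880/4.27) = 4.519 m/s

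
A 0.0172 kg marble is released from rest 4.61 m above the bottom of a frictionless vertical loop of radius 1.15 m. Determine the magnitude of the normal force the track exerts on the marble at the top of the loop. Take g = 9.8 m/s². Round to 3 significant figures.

Energy from release to top (height 2r): mgh = ½mv_top² + mg(2r)
v_top² = 2g(h − 2r) = 2(9.8)(4.61 − 2.300) = 45.276 m²/s²
At the top, both N and weight point toward the centre: N + mg = mv_top²/r
N = m(v_top²/r − g) = 0.0172(45.276/1.15 − 9.8) = 0.5086 N

N = 0.509 N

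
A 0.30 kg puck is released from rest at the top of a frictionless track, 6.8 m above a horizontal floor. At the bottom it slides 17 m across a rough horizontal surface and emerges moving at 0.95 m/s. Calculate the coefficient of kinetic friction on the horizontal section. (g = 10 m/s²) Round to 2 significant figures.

μ_k = 0.40

Applying the work–energy principle:
mgh = ½mv² + μ_k m g d
mgh = 20.400 J; ½mv² = 0.13537 J
W_f = 20.400 − 0.13537 = 20.26 J
μ_k = W_f/(mg·d) = 20.26/(3.000 × 17) = 0.3973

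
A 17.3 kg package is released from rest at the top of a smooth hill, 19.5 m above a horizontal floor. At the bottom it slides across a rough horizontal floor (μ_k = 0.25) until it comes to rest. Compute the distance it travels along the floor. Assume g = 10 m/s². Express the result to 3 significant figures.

Energy bookkeeping (friction removes W_f = μ_k N d):
At rest all PE has been dissipated by friction: mgh = μ_k m g d
d = h/μ_k = 19.5/0.25 = 78.00 m

d = 78.0 m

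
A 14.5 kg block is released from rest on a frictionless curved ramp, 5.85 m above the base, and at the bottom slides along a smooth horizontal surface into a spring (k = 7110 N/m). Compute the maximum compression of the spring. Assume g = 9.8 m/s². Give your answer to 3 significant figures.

x = 0.484 m

Energy conservation (no friction) from release to max compression: mgh = ½kx²
x = √(2mgh/k) = √(2 × 14.5 × 9.8 × 5.85 / 7110) = 0.4836 m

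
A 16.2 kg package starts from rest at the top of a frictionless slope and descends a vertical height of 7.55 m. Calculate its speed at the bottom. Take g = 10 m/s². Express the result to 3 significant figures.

v = 12.3 m/s

Energy conservation between the two points: mgh = ½mv²
v = √(2gh) = √(2 × 10 × 7.55) = √151.00 = 12.29 m/s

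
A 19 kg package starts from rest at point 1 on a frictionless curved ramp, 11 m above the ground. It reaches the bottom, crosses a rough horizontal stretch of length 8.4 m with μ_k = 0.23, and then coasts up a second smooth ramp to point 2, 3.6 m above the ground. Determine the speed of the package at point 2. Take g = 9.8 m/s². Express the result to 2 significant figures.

v = 10 m/s

Energy at 1: mgh₁ = (19)(9.8)(11) = 2048.2 J
Friction loss: W_f = μ_k mg d = 359.7 J
At 2: ½mv² + mgh₂ = mgh₁ − W_f
½mv² = 2048.2 − 359.7 − 670.32 = 1018.1 J
v = √(2 × 1018.1/19) = 10.35 m/s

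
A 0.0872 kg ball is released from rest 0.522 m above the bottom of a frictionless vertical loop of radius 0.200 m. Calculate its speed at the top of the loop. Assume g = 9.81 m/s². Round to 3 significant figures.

Energy conservation: mgh = ½mv_top² + mg(2r)
v_top² = 2g(h − 2r) = 2(9.81)(0.522 − 0.4000) = 2.394
v_top = 1.547 m/s

v = 1.55 m/s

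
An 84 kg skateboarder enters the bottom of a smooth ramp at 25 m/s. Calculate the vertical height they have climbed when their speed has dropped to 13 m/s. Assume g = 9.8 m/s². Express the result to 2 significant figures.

Conservation of energy: ½mv₁² = ½mv₂² + mgh
h = (v₁² − v₂²)/(2g) = (25² − 13²)/(2 × 9.8) = 23.27 m

h = 23 m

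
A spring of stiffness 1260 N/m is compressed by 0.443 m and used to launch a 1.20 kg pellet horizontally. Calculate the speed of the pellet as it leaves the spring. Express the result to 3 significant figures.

v = 14.4 m/s

The pellet leaves the spring when the spring is at natural length, so ½kx² = ½mv²
v = x√(k/m) = 0.443 × √(1260/1.20) = 14.35 m/s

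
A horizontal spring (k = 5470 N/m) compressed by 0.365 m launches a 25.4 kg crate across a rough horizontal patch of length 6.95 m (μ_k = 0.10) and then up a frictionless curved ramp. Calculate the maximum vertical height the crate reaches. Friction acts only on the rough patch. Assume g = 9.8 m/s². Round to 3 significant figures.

Spring energy: E₀ = ½kx² = ½(5470)(0.365)² = 364.37 J
Friction: W_f = μ_k mg d = (0.10)(25.4)(9.8)(6.95) = 173.0 J
Energy at base of ramp: E = 364.37 − 173.0 = 191.37 J
At max height all remaining energy is PE: mgh = E ⇒ h = E/(mg) = 191.37/(25.4 × 9.8) = 0.7688 m

h = 0.769 m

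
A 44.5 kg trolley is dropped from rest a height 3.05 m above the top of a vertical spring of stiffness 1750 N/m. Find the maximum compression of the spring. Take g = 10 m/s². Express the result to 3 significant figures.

x = 1.53 m

Let x be the compression. The total drop is H + x, and the trolley is instantaneously at rest at max compression, so energy conservation gives:
mg(H + x) = ½kx²
½(1750)x² − (44.5)(10)x − (44.5)(10)(3.05) = 0
875.0x² − 445.0x − 1357 = 0
x = [445.0 + √(198025 + 4.7504e+06)]/(2 × 875.0) = 1.525 m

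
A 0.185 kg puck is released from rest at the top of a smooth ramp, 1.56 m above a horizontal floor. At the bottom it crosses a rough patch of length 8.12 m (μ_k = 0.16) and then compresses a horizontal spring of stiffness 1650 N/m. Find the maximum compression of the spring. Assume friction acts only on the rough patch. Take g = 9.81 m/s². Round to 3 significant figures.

x = 0.0240 m

Initial energy: E₁ = mgh = (0.185)(9.81)(1.56) = 2.8312 J
Friction removes W_f = μ_k mg d = (0.16)(0.185)(9.81)(8.12) = 2.358 J
Energy reaching the spring: E = 2.8312 − 2.358 = 0.47331 J
At max compression ½kx² = E ⇒ x = √(2E/k) = √(2 × 0.47331/1650) = 0.02395 m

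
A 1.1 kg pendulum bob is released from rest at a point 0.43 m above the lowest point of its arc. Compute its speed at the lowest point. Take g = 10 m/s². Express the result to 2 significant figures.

Mechanical energy is conserved (no friction): mgh = ½mv²
v = √(2gh) = √(2 × 10 × 0.43) = √8.6000 = 2.933 m/s

v = 2.9 m/s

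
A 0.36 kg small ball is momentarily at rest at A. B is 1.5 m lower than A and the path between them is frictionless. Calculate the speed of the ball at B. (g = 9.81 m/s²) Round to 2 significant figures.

v = 5.4 m/s

By conservation of mechanical energy, mgh = ½mv²
The mass cancels from both sides.
v = √(2gh) = √(2 × 9.81 × 1.5) = √29.430 = 5.425 m/s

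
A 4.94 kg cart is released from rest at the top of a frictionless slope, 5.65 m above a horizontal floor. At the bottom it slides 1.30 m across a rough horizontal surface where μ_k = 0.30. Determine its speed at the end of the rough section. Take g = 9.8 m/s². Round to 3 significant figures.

v = 10.2 m/s

Energy at the top = energy at the end + work done against friction:
mgh = ½mv² + μ_k m g d
W_f = μ_k mg d = (0.30)(4.94)(9.8)(1.30) = 18.88 J
½mv² = mgh − W_f = 273.53 − 18.88 = 254.65 J
v = √(2 × 254.65/4.94) = 10.15 m/s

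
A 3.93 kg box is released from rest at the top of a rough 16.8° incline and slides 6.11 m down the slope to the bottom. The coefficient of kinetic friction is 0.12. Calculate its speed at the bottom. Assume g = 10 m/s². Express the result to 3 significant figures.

Work–energy: mg(L sinθ) − μ_k(mg cosθ)L = ½mv²
mgh = mgL sinθ = (3.93)(10)(6.11)sin16.8° = 69.403 J
W_f = μ_k mg cosθ · L = (0.12)(3.93)(10)cos16.8°·6.11 = 27.58 J
½mv² = 69.403 − 27.58 = 41.818 J
v = √(2 × 41.818/3.93) = 4.613 m/s

v = 4.61 m/s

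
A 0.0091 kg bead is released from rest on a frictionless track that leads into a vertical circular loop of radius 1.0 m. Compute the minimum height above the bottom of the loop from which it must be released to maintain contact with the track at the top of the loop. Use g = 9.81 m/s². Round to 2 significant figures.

h = 2.5 m

At the top, for minimum speed gravity alone supplies the centripetal force: mg = mv_top²/r ⇒ v_top² = gr = 9.810 m²/s²
Energy conservation from release height h to the top (height 2r): mgh = ½mv_top² + mg(2r)
h = v_top²/(2g) + 2r = r/2 + 2r = 5r/2 = 2.500 m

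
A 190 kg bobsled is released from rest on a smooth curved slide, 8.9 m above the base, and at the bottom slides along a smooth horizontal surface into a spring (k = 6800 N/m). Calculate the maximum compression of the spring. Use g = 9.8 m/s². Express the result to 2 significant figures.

Gravitational PE at the top equals spring PE at max compression: mgh = ½kx²
x = √(2mgh/k) = √(2 × 190 × 9.8 × 8.9 / 6800) = 2.208 m

x = 2.2 m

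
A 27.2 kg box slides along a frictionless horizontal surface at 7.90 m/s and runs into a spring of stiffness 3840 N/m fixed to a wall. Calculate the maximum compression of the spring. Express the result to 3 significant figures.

x = 0.665 m

At max compression the box is momentarily at rest: ½mv² = ½kx²
x = v√(m/k) = 7.90 × √(27.2/3840) = 0.6649 m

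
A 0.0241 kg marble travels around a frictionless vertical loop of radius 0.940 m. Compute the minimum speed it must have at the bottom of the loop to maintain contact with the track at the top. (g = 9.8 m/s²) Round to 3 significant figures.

At the top: mg = mv_top²/r ⇒ v_top² = gr = 9.212 m²/s²
Energy from bottom to top (height 2r): ½mv_bot² = ½mv_top² + mg(2r)
v_bot² = gr + 4gr = 5gr = 46.06
v_bot = √(5gr) = 6.787 m/s

v = 6.79 m/s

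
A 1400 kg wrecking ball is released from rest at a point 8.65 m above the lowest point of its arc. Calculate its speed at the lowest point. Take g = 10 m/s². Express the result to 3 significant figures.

v = 13.2 m/s

By conservation of mechanical energy, mgh = ½mv²
v = √(2gh) = √(2 × 10 × 8.65) = √173.00 = 13.15 m/s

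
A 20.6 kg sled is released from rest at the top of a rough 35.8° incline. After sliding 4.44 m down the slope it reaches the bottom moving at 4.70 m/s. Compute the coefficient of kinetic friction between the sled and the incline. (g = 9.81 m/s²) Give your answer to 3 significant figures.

Energy balance down the incline: mg L sinθ − ½mv² = μ_k (mg cosθ) L
mgL sinθ = 524.86 J; ½mv² = 227.53 J
W_f = 524.86 − 227.53 = 297.3 J
μ_k = W_f/(mg cosθ · L) = 297.3/(163.9 × 4.44) = 0.4086

μ_k = 0.409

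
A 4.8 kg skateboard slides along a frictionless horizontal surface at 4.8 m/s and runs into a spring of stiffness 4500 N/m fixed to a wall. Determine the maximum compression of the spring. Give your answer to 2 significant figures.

x = 0.16 m

At max compression the skateboard is momentarily at rest: ½mv² = ½kx²
x = v√(m/k) = 4.8 × √(4.8/4500) = 0.1568 m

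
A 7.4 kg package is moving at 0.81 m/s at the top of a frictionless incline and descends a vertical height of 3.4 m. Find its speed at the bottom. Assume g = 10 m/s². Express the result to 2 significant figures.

Energy conservation between the two points: ½mv₀² + mgh = ½mv²
v² = v₀² + 2gh = (0.81)² + 2(10)(3.4) = 68.656
v = √68.656 = 8.286 m/s

v = 8.3 m/s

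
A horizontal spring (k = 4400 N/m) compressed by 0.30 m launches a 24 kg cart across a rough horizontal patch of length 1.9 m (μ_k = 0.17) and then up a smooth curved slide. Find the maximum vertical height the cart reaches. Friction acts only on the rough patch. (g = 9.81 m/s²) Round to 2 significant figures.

Spring energy: E₀ = ½kx² = ½(4400)(0.30)² = 198.00 J
Friction: W_f = μ_k mg d = (0.17)(24)(9.81)(1.9) = 76.05 J
Energy at base of ramp: E = 198.00 − 76.05 = 121.95 J
At max height all remaining energy is PE: mgh = E ⇒ h = E/(mg) = 121.95/(24 × 9.81) = 0.5180 m

h = 0.52 m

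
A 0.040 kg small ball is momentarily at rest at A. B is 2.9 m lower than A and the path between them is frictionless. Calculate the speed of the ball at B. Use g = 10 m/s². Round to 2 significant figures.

v = 7.6 m/s

By conservation of mechanical energy, mgh = ½mv²
v = √(2gh) = √(2 × 10 × 2.9) = √58.000 = 7.616 m/s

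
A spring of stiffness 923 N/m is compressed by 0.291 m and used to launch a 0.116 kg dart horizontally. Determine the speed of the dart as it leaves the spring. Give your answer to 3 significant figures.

v = 26.0 m/s

Spring PE converts entirely to kinetic energy: ½kx² = ½mv²
v = x√(k/m) = 0.291 × √(923/0.116) = 25.96 m/s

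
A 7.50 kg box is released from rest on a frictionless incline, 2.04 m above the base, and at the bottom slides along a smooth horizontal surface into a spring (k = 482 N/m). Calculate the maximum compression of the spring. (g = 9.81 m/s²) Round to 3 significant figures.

x = 0.789 m

At max compression the box is momentarily at rest: mgh = ½kx²
x = √(2mgh/k) = √(2 × 7.50 × 9.81 × 2.04 / 482) = 0.7892 m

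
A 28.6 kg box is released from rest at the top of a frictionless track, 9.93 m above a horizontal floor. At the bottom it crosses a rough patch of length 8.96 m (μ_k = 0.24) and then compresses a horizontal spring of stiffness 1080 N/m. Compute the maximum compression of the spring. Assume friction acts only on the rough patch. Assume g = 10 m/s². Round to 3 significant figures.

x = 2.03 m

Initial energy: E₁ = mgh = (28.6)(10)(9.93) = 2840.0 J
Friction removes W_f = μ_k mg d = (0.24)(28.6)(10)(8.96) = 615.0 J
Energy reaching the spring: E = 2840.0 − 615.0 = 2225.0 J
At max compression ½kx² = E ⇒ x = √(2E/k) = √(2 × 2225.0/1080) = 2.030 m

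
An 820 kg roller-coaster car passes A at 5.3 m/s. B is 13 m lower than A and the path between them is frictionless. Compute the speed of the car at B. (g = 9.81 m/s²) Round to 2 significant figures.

Mechanical energy is conserved (no friction): ½mv₀² + mgh = ½mv²
v² = v₀² + 2gh = (5.3)² + 2(9.81)(13) = 283.15
v = √283.15 = 16.83 m/s

v = 17 m/s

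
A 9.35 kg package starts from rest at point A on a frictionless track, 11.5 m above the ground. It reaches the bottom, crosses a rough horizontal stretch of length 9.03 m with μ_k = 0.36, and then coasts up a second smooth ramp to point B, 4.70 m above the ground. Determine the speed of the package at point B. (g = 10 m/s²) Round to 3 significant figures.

Energy at A: mgh₁ = (9.35)(10)(11.5) = 1075.2 J
Friction loss: W_f = μ_k mg d = 303.9 J
At B: ½mv² + mgh₂ = mgh₁ − W_f
½mv² = 1075.2 − 303.9 − 439.45 = 331.85 J
v = √(2 × 331.85/9.35) = 8.425 m/s

v = 8.43 m/s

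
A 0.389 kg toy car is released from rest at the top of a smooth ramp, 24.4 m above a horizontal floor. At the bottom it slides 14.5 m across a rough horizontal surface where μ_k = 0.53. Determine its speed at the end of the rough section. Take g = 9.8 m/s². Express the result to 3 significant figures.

v = 18.1 m/s

Energy bookkeeping (friction removes W_f = μ_k N d):
mgh = ½mv² + μ_k m g d
W_f = μ_k mg d = (0.53)(0.389)(9.8)(14.5) = 29.30 J
½mv² = mgh − W_f = 93.018 − 29.30 = 63.721 J
v = √(2 × 63.721/0.389) = 18.10 m/s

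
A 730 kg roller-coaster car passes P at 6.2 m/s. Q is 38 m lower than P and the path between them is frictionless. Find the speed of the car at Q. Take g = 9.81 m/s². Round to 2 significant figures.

Mechanical energy is conserved (no friction): ½mv₀² + mgh = ½mv²
The mass cancels from both sides.
v² = v₀² + 2gh = (6.2)² + 2(9.81)(38) = 784.00
v = √784.00 = 28.00 m/s

v = 28 m/s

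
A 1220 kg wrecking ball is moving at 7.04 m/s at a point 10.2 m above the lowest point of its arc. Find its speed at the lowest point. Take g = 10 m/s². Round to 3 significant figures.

Mechanical energy is conserved (no friction): ½mv₀² + mgh = ½mv²
The mass cancels from both sides.
v² = v₀² + 2gh = (7.04)² + 2(10)(10.2) = 253.56
v = √253.56 = 15.92 m/s

v = 15.9 m/s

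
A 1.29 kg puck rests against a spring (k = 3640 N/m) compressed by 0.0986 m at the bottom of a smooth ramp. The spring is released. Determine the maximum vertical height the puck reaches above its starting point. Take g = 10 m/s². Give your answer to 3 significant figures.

At maximum height the puck is at rest, so ½kx² = mgh
h = kx²/(2mg) = (3640)(0.0986)²/(2 × 1.29 × 10) = 1.372 m

h = 1.37 m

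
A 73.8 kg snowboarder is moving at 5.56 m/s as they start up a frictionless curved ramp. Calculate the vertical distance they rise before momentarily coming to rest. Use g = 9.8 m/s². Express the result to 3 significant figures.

h = 1.58 m

Setting KE at the bottom equal to PE gained: ½mv² = mgh
h = v²/(2g) = 5.56²/(2 × 9.8) = 1.577 m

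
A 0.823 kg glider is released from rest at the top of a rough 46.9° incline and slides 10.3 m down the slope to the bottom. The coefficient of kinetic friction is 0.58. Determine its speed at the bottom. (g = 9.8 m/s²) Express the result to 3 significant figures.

v = 8.21 m/s

Work–energy: mg(L sinθ) − μ_k(mg cosθ)L = ½mv²
mgh = mgL sinθ = (0.823)(9.8)(10.3)sin46.9° = 60.657 J
W_f = μ_k mg cosθ · L = (0.58)(0.823)(9.8)cos46.9°·10.3 = 32.92 J
½mv² = 60.657 − 32.92 = 27.735 J
v = √(2 × 27.735/0.823) = 8.210 m/s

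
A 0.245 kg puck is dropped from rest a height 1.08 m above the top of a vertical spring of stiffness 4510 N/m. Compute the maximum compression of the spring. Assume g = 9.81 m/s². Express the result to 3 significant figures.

x = 0.0345 m

Take the reference level at the top of the uncompressed spring. At max compression the puck has fallen H + x and is momentarily at rest:
mg(H + x) = ½kx²
½(4510)x² − (0.245)(9.81)x − (0.245)(9.81)(1.08) = 0
2255x² − 2.403x − 2.596 = 0
x = [2.403 + √(5.777 + 23413)]/(2 × 2255) = 0.03446 m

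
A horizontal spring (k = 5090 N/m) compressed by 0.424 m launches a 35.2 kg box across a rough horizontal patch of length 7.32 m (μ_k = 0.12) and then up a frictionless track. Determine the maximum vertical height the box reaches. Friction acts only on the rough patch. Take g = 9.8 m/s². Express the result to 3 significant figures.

h = 0.448 m

Spring energy: E₀ = ½kx² = ½(5090)(0.424)² = 457.53 J
Friction: W_f = μ_k mg d = (0.12)(35.2)(9.8)(7.32) = 303.0 J
Energy at base of ramp: E = 457.53 − 303.0 = 154.52 J
At max height all remaining energy is PE: mgh = E ⇒ h = E/(mg) = 154.52/(35.2 × 9.8) = 0.4479 m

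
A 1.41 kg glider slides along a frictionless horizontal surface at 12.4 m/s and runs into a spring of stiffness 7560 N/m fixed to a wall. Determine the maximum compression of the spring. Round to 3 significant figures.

x = 0.169 m

Conservation of energy between contact and max compression: ½mv² = ½kx²
x = v√(m/k) = 12.4 × √(1.41/7560) = 0.1693 m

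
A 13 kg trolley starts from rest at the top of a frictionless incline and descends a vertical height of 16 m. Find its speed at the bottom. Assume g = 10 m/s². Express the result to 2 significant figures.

v = 18 m/s

Mechanical energy is conserved (no friction): mgh = ½mv²
v = √(2gh) = √(2 × 10 × 16) = √320.00 = 17.89 m/s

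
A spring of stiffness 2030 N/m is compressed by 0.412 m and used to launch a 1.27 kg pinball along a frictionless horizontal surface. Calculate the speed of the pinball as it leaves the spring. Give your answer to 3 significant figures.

Spring PE converts entirely to kinetic energy: ½kx² = ½mv²
v = x√(k/m) = 0.412 × √(2030/1.27) = 16.47 m/s

v = 16.5 m/s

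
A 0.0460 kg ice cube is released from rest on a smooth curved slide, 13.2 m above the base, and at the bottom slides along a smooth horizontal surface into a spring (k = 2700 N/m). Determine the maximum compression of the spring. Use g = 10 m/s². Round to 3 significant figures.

Gravitational PE at the top equals spring PE at max compression: mgh = ½kx²
x = √(2mgh/k) = √(2 × 0.0460 × 10 × 13.2 / 2700) = 0.06707 m

x = 0.0671 m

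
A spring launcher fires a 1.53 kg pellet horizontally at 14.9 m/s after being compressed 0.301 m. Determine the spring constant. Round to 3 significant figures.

k = 3750 N/m

½kx² = ½mv²
k = mv²/x² = (1.53)(14.9)²/(0.301)² = 3749 N/m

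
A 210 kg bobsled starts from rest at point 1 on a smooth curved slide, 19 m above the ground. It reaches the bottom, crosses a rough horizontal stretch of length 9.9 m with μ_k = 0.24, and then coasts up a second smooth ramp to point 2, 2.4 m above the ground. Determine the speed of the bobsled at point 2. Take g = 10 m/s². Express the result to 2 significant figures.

Energy at 1: mgh₁ = (210)(10)(19) = 39900 J
Friction loss: W_f = μ_k mg d = 4990 J
At 2: ½mv² + mgh₂ = mgh₁ − W_f
½mv² = 39900 − 4990 − 5040.0 = 29870 J
v = √(2 × 29870/210) = 16.87 m/s

v = 17 m/s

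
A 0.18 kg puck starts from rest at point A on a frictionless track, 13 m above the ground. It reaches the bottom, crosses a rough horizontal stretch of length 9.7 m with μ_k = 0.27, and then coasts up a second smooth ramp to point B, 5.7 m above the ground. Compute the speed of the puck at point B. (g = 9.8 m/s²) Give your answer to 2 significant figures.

Energy at A: mgh₁ = (0.18)(9.8)(13) = 22.932 J
Friction loss: W_f = μ_k mg d = 4.620 J
At B: ½mv² + mgh₂ = mgh₁ − W_f
½mv² = 22.932 − 4.620 − 10.055 = 8.2573 J
v = √(2 × 8.2573/0.18) = 9.578 m/s

v = 9.6 m/s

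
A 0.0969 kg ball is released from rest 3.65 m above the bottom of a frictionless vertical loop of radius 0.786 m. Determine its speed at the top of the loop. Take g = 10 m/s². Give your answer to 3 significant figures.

Energy conservation: mgh = ½mv_top² + mg(2r)
v_top² = 2g(h − 2r) = 2(10)(3.65 − 1.572) = 41.56
v_top = 6.447 m/s

v = 6.45 m/s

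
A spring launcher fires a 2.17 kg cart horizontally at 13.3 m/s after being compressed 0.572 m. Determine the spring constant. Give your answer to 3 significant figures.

Spring PE at full compression equals KE at release: ½kx² = ½mv²
k = mv²/x² = (2.17)(13.3)²/(0.572)² = 1173 N/m

k = 1170 N/m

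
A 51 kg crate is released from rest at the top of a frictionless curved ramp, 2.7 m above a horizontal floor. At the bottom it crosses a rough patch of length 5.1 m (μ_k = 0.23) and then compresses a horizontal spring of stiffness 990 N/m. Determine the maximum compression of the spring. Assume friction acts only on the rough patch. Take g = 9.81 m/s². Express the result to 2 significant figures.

Initial energy: E₁ = mgh = (51)(9.81)(2.7) = 1350.8 J
Friction removes W_f = μ_k mg d = (0.23)(51)(9.81)(5.1) = 586.9 J
Energy reaching the spring: E = 1350.8 − 586.9 = 763.97 J
At max compression ½kx² = E ⇒ x = √(2E/k) = √(2 × 763.97/990) = 1.242 m

x = 1.2 m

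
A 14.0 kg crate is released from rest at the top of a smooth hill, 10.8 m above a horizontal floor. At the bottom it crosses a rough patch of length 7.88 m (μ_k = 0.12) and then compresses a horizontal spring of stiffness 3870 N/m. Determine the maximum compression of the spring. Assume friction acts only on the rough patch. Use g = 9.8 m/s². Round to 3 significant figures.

x = 0.836 m

Initial energy: E₁ = mgh = (14.0)(9.8)(10.8) = 1481.8 J
Friction removes W_f = μ_k mg d = (0.12)(14.0)(9.8)(7.88) = 129.7 J
Energy reaching the spring: E = 1481.8 − 129.7 = 1352.0 J
At max compression ½kx² = E ⇒ x = √(2E/k) = √(2 × 1352.0/3870) = 0.8359 m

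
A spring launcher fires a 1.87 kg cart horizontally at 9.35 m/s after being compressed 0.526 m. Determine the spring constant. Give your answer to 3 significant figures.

Energy stored in the spring equals the launch KE: ½kx² = ½mv²
k = mv²/x² = (1.87)(9.35)²/(0.526)² = 590.9 N/m

k = 591 N/m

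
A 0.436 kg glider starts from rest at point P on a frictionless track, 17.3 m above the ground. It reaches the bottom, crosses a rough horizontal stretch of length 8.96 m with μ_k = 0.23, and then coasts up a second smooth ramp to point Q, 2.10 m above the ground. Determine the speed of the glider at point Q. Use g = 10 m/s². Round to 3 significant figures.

v = 16.2 m/s

Energy at P: mgh₁ = (0.436)(10)(17.3) = 75.428 J
Friction loss: W_f = μ_k mg d = 8.985 J
At Q: ½mv² + mgh₂ = mgh₁ − W_f
½mv² = 75.428 − 8.985 − 9.1560 = 57.287 J
v = √(2 × 57.287/0.436) = 16.21 m/s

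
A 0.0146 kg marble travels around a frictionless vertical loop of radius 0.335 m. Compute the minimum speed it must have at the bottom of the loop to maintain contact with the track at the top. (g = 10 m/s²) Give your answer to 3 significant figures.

v = 4.09 m/s

At the top: mg = mv_top²/r ⇒ v_top² = gr = 3.350 m²/s²
Energy from bottom to top (height 2r): ½mv_bot² = ½mv_top² + mg(2r)
v_bot² = gr + 4gr = 5gr = 16.75
v_bot = √(5gr) = 4.093 m/s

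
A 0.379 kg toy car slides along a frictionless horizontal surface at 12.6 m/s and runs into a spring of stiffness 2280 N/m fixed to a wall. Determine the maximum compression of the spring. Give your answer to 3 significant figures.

All KE is stored as spring PE at maximum compression: ½mv² = ½kx²
x = v√(m/k) = 12.6 × √(0.379/2280) = 0.1625 m

x = 0.162 m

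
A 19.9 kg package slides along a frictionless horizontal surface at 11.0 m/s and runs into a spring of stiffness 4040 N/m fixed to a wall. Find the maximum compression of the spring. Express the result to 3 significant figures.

x = 0.772 m

All KE is stored as spring PE at maximum compression: ½mv² = ½kx²
x = v√(m/k) = 11.0 × √(19.9/4040) = 0.7720 m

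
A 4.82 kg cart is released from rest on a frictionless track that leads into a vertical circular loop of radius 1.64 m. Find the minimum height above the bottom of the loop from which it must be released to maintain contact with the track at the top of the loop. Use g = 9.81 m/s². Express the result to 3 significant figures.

At the top, for minimum speed gravity alone supplies the centripetal force: mg = mv_top²/r ⇒ v_top² = gr = 16.09 m²/s²
Energy conservation from release height h to the top (height 2r): mgh = ½mv_top² + mg(2r)
h = v_top²/(2g) + 2r = r/2 + 2r = 5r/2 = 4.100 m

h = 4.10 m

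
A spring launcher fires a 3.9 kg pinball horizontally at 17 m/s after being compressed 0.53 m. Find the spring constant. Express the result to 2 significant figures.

k = 4000 N/m

Spring PE at full compression equals KE at release: ½kx² = ½mv²
k = mv²/x² = (3.9)(17)²/(0.53)² = 4012 N/m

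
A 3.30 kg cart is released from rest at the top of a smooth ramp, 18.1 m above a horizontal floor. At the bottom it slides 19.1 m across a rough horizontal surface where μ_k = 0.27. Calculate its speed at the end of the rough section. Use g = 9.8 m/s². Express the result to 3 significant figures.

Applying the work–energy principle:
mgh = ½mv² + μ_k m g d
W_f = μ_k mg d = (0.27)(3.30)(9.8)(19.1) = 166.8 J
½mv² = mgh − W_f = 585.35 − 166.8 = 418.58 J
v = √(2 × 418.58/3.30) = 15.93 m/s

v = 15.9 m/s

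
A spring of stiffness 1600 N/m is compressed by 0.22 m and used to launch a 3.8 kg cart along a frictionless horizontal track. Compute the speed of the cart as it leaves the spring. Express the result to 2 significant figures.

Conservation of energy: ½kx² = ½mv²
v = x√(k/m) = 0.22 × √(1600/3.8) = 4.514 m/s

v = 4.5 m/s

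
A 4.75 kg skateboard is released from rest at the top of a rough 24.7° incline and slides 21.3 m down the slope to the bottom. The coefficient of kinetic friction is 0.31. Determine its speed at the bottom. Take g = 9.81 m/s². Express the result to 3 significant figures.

v = 7.55 m/s

Energy: mgh = ½mv² + W_f, with h = L sinθ and W_f = μ_k (mg cosθ) L
mgh = mgL sinθ = (4.75)(9.81)(21.3)sin24.7° = 414.74 J
W_f = μ_k mg cosθ · L = (0.31)(4.75)(9.81)cos24.7°·21.3 = 279.5 J
½mv² = 414.74 − 279.5 = 135.21 J
v = √(2 × 135.21/4.75) = 7.545 m/s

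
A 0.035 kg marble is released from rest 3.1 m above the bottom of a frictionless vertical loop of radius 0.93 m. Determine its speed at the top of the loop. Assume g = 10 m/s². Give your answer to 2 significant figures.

v = 5.0 m/s

Energy conservation: mgh = ½mv_top² + mg(2r)
v_top² = 2g(h − 2r) = 2(10)(3.1 − 1.860) = 24.80
v_top = 4.980 m/s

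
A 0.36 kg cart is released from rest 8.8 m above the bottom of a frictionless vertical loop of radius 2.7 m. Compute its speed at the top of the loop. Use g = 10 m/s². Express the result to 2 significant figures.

v = 8.2 m/s

Energy conservation: mgh = ½mv_top² + mg(2r)
v_top² = 2g(h − 2r) = 2(10)(8.8 − 5.400) = 68.00
v_top = 8.246 m/s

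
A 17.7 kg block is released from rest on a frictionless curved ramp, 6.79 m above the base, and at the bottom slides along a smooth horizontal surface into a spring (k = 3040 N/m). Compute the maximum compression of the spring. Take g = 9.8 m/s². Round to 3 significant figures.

At max compression the block is momentarily at rest: mgh = ½kx²
x = √(2mgh/k) = √(2 × 17.7 × 9.8 × 6.79 / 3040) = 0.8803 m

x = 0.880 m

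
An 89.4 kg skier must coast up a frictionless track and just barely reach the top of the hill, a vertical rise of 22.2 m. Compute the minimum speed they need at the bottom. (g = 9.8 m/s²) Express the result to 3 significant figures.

v = 20.9 m/s

At the top they are momentarily at rest, so all KE converts to PE: ½mv² = mgh
v = √(2gh) = √(2 × 9.8 × 22.2) = 20.86 m/s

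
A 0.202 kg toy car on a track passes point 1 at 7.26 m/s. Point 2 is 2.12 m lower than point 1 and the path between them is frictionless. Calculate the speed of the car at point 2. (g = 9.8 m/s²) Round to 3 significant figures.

v = 9.71 m/s

By conservation of mechanical energy, ½mv₀² + mgh = ½mv²
The mass cancels from both sides.
v² = v₀² + 2gh = (7.26)² + 2(9.8)(2.12) = 94.260
v = √94.260 = 9.709 m/s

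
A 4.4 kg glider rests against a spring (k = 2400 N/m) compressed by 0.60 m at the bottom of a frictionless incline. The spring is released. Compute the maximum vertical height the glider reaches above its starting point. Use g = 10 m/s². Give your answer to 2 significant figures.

All spring PE becomes gravitational PE at the highest point: ½kx² = mgh
h = kx²/(2mg) = (2400)(0.60)²/(2 × 4.4 × 10) = 9.818 m

h = 9.8 m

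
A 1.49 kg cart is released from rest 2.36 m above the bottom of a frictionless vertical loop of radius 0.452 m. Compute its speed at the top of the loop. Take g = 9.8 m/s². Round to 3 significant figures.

Energy conservation: mgh = ½mv_top² + mg(2r)
v_top² = 2g(h − 2r) = 2(9.8)(2.36 − 0.9040) = 28.54
v_top = 5.342 m/s

v = 5.34 m/s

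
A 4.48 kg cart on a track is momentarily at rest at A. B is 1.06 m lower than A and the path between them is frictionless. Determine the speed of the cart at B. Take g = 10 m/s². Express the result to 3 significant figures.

Mechanical energy is conserved (no friction): mgh = ½mv²
The mass cancels from both sides.
v = √(2gh) = √(2 × 10 × 1.06) = √21.200 = 4.604 m/s

v = 4.60 m/s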